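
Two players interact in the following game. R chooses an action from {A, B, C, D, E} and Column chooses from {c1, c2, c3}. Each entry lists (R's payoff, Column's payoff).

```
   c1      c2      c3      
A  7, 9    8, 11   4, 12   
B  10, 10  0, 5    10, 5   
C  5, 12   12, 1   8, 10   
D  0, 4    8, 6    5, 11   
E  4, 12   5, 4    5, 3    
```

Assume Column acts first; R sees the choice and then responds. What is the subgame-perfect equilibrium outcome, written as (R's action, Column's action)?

Solve by backward induction (Column leads).
- c1: BR = B, leader payoff 10.
- c2: BR = C, leader payoff 1.
- c3: BR = B, leader payoff 5.
Among 10, 1, 5, the best is 10 at c1. Subgame-perfect outcome: (B, c1) with payoffs (10, 10).

(B, c1)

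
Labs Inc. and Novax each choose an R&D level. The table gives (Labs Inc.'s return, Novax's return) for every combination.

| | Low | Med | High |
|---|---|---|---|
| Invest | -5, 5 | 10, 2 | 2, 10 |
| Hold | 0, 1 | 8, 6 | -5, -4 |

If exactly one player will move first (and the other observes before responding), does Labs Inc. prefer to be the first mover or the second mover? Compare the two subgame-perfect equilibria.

first

If Labs Inc. leads: Novax's best replies are Invest→High, Hold→Med; Labs Inc.'s induced payoffs 2, 8; outcome (Hold, Med), payoffs (8, 6).
If Novax leads: Labs Inc.'s best replies are Low→Hold, Med→Invest, High→Invest; Novax's induced payoffs 1, 2, 10; outcome (Invest, High), payoffs (2, 10).
Labs Inc. gets 8 moving first and 2 moving second, so Labs Inc. prefers to move first.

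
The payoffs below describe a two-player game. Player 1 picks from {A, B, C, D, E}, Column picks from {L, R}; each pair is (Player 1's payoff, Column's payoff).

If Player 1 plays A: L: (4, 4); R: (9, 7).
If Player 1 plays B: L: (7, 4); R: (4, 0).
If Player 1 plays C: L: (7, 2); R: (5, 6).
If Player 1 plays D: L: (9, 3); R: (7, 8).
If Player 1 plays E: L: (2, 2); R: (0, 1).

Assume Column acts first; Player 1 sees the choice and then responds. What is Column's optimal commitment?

Backward induction with Column moving first.
- L: BR = D, leader payoff 3.
- R: BR = A, leader payoff 7.
Among 3, 7, the best is 7 at R. Subgame-perfect outcome: (A, R) with payoffs (9, 7).

R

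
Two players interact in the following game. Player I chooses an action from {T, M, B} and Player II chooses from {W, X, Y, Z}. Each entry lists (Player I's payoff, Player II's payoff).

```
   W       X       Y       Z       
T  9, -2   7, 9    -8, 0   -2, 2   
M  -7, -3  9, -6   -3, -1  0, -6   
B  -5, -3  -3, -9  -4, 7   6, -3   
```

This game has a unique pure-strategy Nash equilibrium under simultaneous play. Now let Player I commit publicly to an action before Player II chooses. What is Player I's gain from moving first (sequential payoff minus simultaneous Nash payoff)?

Player II best-responds to each possible Player I move:
- T: BR = X, leader payoff 7.
- M: BR = Y, leader payoff -3.
- B: BR = Y, leader payoff -4.
Among 7, -3, -4, the best is 7 at T. Subgame-perfect outcome: (T, X) with payoffs (7, 9).
Under simultaneous play:
Player I's best replies: W→T; X→M; Y→M; Z→B.
Player II's best replies: T→X; M→Y; B→Y.
Only (M, Y) has each player best-responding; Nash payoffs (-3, -1).
Player I's commitment gain: 7 − -3 = 10.

10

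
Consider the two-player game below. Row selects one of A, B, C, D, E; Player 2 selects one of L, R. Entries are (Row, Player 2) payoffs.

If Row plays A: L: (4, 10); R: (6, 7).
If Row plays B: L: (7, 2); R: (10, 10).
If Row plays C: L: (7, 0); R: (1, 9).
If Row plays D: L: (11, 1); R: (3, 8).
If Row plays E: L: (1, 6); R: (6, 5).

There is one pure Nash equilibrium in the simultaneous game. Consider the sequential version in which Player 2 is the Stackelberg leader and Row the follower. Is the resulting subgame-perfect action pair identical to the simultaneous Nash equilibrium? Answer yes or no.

yes

Row best-responds to each possible Player 2 move:
- L: BR = D, leader payoff 1.
- R: BR = B, leader payoff 10.
Player 2's induced payoffs are 1, 10, so Player 2 commits to R. Subgame-perfect outcome: (B, R) with payoffs (10, 10).
For the simultaneous game, intersect best replies.
Row's best replies: L→D; R→B.
Player 2's best replies: A→L; B→R; C→R; D→R; E→L.
Only (B, R) has each player best-responding; Nash payoffs (10, 10).
Sequential outcome (B, R) coincides with the Nash profile (B, R).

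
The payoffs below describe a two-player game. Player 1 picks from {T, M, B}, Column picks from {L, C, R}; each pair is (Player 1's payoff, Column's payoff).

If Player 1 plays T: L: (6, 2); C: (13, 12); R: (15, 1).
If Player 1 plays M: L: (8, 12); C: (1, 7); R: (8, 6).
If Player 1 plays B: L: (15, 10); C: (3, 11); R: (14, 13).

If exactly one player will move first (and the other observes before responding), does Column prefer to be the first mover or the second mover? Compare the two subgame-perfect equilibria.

If Player 1 leads: Column's best replies are T→C, M→L, B→R; Player 1's induced payoffs 13, 8, 14; outcome (B, R), payoffs (14, 13).
If Column leads: Player 1's best replies are L→B, C→T, R→T; Column's induced payoffs 10, 12, 1; outcome (T, C), payoffs (13, 12).
Column gets 12 moving first and 13 moving second, so Column prefers to move second.

second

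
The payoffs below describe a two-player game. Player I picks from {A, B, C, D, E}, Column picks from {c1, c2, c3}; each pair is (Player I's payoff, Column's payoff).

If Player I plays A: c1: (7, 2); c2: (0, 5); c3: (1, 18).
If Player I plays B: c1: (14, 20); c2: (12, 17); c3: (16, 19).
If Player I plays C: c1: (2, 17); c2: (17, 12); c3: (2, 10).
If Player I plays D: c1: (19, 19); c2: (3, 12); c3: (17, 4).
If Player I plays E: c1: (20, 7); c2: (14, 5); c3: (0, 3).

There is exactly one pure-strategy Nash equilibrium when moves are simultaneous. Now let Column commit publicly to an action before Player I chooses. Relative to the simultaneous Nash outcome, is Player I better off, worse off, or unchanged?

worse off

Player I best-responds to each possible Column move:
- c1: Player I compares 7, 14, 2, 19, 20 and picks E; Column would get 7.
- c2: Player I compares 0, 12, 17, 3, 14 and picks C; Column would get 12.
- c3: Player I compares 1, 16, 2, 17, 0 and picks D; Column would get 4.
Maximizing over 7, 12, 4, Column chooses c2. Subgame-perfect outcome: (C, c2) with payoffs (17, 12).
Now find the simultaneous Nash equilibrium.
Player I's best replies: c1→E; c2→C; c3→D.
Column's best replies: A→c3; B→c1; C→c1; D→c1; E→c1.
The unique mutual best reply is (E, c1), giving (20, 7).
Player I earns 17 sequentially versus 20 at the Nash outcome: worse off.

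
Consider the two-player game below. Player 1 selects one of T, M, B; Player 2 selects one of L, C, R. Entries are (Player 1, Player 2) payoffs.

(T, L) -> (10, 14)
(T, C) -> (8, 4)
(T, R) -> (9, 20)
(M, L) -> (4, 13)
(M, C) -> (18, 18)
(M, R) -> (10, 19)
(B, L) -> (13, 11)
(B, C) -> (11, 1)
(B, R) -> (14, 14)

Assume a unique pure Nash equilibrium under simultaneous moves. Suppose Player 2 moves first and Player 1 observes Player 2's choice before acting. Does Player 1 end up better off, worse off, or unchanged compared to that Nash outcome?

Work backward from Player 1's decision.
- L → Player 1 plays B (best of 10, 4, 13); Player 2 gets 11.
- C → Player 1 plays M (best of 8, 18, 11); Player 2 gets 18.
- R → Player 1 plays B (best of 9, 10, 14); Player 2 gets 14.
Player 2's induced payoffs are 11, 18, 14, so Player 2 commits to C. Subgame-perfect outcome: (M, C) with payoffs (18, 18).
Now find the simultaneous Nash equilibrium.
Player 1's best replies: L→B; C→M; R→B.
Player 2's best replies: T→R; M→R; B→R.
Only (B, R) has each player best-responding; Nash payoffs (14, 14).
Player 1 earns 18 sequentially versus 14 at the Nash outcome: better off.

better off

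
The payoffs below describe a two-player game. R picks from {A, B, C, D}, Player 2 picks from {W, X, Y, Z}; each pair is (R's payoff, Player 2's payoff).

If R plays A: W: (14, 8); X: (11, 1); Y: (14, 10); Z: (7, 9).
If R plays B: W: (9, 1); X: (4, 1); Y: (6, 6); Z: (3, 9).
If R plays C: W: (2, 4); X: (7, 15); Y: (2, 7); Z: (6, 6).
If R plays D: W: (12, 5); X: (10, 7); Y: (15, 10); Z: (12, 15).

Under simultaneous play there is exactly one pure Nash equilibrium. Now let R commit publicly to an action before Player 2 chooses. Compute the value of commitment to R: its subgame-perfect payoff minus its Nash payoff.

2

Work backward from Player 2's decision.
- A → Player 2 plays Y (best of 8, 1, 10, 9); R gets 14.
- B → Player 2 plays Z (best of 1, 1, 6, 9); R gets 3.
- C → Player 2 plays X (best of 4, 15, 7, 6); R gets 7.
- D → Player 2 plays Z (best of 5, 7, 10, 15); R gets 12.
Maximizing over 14, 3, 7, 12, R chooses A. Subgame-perfect outcome: (A, Y) with payoffs (14, 10).
For the simultaneous game, intersect best replies.
R's best replies: W→A; X→A; Y→D; Z→D.
Player 2's best replies: A→Y; B→Z; C→X; D→Z.
The unique mutual best reply is (D, Z), giving (12, 15).
R's commitment gain: 14 − 12 = 2.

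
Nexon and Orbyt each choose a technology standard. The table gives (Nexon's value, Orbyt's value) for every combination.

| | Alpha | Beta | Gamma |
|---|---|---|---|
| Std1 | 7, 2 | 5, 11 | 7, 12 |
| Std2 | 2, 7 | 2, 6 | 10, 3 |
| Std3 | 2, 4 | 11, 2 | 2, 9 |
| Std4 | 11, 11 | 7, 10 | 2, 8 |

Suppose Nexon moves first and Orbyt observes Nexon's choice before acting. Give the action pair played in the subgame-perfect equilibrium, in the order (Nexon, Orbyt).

(Std4, Alpha)

Solve by backward induction (Nexon leads).
- Std1: Orbyt compares 2, 11, 12 and picks Gamma; Nexon would get 7.
- Std2: Orbyt compares 7, 6, 3 and picks Alpha; Nexon would get 2.
- Std3: Orbyt compares 4, 2, 9 and picks Gamma; Nexon would get 2.
- Std4: Orbyt compares 11, 10, 8 and picks Alpha; Nexon would get 11.
Nexon's induced payoffs are 7, 2, 2, 11, so Nexon commits to Std4. Subgame-perfect outcome: (Std4, Alpha) with payoffs (11, 11).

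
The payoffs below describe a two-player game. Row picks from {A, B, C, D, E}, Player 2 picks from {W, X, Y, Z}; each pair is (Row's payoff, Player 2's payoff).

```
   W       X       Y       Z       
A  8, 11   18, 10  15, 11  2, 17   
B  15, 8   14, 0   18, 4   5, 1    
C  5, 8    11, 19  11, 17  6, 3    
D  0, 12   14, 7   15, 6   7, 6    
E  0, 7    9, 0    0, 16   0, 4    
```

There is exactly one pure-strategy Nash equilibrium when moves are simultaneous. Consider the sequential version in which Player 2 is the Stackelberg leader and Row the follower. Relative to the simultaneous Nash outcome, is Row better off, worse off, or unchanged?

better off

Backward induction with Player 2 moving first.
- W: BR = B, leader payoff 8.
- X: BR = A, leader payoff 10.
- Y: BR = B, leader payoff 4.
- Z: BR = D, leader payoff 6.
Among 8, 10, 4, 6, the best is 10 at X. Subgame-perfect outcome: (A, X) with payoffs (18, 10).
For the simultaneous game, intersect best replies.
Row's best replies: W→B; X→A; Y→B; Z→D.
Player 2's best replies: A→Z; B→W; C→X; D→W; E→Y.
The unique mutual best reply is (B, W), giving (15, 8).
Row earns 18 sequentially versus 15 at the Nash outcome: better off.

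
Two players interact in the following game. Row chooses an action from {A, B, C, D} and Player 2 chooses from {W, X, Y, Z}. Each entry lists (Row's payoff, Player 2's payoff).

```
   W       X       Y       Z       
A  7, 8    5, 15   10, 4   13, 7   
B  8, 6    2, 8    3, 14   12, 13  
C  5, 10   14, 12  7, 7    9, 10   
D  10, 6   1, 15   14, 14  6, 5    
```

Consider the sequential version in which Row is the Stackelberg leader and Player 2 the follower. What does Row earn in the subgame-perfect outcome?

14

Backward induction with Row moving first.
- A → Player 2 plays X (best of 8, 15, 4, 7); Row gets 5.
- B → Player 2 plays Y (best of 6, 8, 14, 13); Row gets 3.
- C → Player 2 plays X (best of 10, 12, 7, 10); Row gets 14.
- D → Player 2 plays X (best of 6, 15, 14, 5); Row gets 1.
Among 5, 3, 14, 1, the best is 14 at C. Subgame-perfect outcome: (C, X) with payoffs (14, 12).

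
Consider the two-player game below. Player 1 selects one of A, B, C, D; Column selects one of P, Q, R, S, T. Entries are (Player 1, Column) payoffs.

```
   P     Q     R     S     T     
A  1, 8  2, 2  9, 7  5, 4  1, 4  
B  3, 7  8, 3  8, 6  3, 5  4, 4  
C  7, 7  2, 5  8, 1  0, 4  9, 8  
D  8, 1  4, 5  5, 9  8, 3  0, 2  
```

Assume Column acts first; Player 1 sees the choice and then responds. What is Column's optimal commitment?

T

Player 1 best-responds to each possible Column move:
- P → Player 1 plays D (best of 1, 3, 7, 8); Column gets 1.
- Q → Player 1 plays B (best of 2, 8, 2, 4); Column gets 3.
- R → Player 1 plays A (best of 9, 8, 8, 5); Column gets 7.
- S → Player 1 plays D (best of 5, 3, 0, 8); Column gets 3.
- T → Player 1 plays C (best of 1, 4, 9, 0); Column gets 8.
Among 1, 3, 7, 3, 8, the best is 8 at T. Subgame-perfect outcome: (C, T) with payoffs (9, 8).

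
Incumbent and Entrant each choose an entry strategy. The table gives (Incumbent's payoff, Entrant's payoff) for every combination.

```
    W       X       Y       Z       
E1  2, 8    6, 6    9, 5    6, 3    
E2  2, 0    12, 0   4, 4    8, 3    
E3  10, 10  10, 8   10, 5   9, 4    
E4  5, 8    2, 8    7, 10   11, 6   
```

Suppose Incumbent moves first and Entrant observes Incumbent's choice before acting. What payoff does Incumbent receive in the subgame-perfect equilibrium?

10

Backward induction with Incumbent moving first.
- E1: Entrant compares 8, 6, 5, 3 and picks W; Incumbent would get 2.
- E2: Entrant compares 0, 0, 4, 3 and picks Y; Incumbent would get 4.
- E3: Entrant compares 10, 8, 5, 4 and picks W; Incumbent would get 10.
- E4: Entrant compares 8, 8, 10, 6 and picks Y; Incumbent would get 7.
Incumbent's induced payoffs are 2, 4, 10, 7, so Incumbent commits to E3. Subgame-perfect outcome: (E3, W) with payoffs (10, 10).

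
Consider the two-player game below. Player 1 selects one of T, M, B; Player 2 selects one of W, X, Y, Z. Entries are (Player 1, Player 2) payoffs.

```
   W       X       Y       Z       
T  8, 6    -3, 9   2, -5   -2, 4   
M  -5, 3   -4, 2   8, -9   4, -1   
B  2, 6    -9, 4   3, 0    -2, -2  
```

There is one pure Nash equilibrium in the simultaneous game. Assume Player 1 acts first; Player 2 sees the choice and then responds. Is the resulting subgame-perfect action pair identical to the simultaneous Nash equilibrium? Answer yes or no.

Solve by backward induction (Player 1 leads).
- T: Player 2 compares 6, 9, -5, 4 and picks X; Player 1 would get -3.
- M: Player 2 compares 3, 2, -9, -1 and picks W; Player 1 would get -5.
- B: Player 2 compares 6, 4, 0, -2 and picks W; Player 1 would get 2.
Player 1's induced payoffs are -3, -5, 2, so Player 1 commits to B. Subgame-perfect outcome: (B, W) with payoffs (2, 6).
For the simultaneous game, intersect best replies.
Player 1's best replies: W→T; X→T; Y→M; Z→M.
Player 2's best replies: T→X; M→W; B→W.
Only (T, X) has each player best-responding; Nash payoffs (-3, 9).
Sequential outcome (B, W) differs from the Nash profile (T, X).

no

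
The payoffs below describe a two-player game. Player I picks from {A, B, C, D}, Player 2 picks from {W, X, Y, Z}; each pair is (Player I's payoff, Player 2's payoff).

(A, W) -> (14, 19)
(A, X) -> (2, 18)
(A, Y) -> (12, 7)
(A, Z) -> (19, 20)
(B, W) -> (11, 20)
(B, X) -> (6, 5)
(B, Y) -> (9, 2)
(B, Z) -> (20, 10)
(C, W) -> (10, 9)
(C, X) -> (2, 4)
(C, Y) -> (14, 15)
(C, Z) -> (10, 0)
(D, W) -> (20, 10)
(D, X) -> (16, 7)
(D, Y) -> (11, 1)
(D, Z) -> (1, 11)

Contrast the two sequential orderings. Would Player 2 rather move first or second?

second

If Player I leads: Player 2's best replies are A→Z, B→W, C→Y, D→Z; Player I's induced payoffs 19, 11, 14, 1; outcome (A, Z), payoffs (19, 20).
If Player 2 leads: Player I's best replies are W→D, X→D, Y→C, Z→B; Player 2's induced payoffs 10, 7, 15, 10; outcome (C, Y), payoffs (14, 15).
Player 2 gets 15 moving first and 20 moving second, so Player 2 prefers to move second.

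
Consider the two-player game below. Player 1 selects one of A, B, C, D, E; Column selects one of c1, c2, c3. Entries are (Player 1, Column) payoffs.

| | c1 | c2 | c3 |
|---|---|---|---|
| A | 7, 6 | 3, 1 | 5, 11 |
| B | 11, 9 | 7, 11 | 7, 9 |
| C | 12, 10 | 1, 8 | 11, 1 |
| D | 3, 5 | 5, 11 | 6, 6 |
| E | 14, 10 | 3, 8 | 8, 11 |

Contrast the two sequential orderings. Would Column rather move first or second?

If Player 1 leads: Column's best replies are A→c3, B→c2, C→c1, D→c2, E→c3; Player 1's induced payoffs 5, 7, 12, 5, 8; outcome (C, c1), payoffs (12, 10).
If Column leads: Player 1's best replies are c1→E, c2→B, c3→C; Column's induced payoffs 10, 11, 1; outcome (B, c2), payoffs (7, 11).
Column gets 11 moving first and 10 moving second, so Column prefers to move first.

first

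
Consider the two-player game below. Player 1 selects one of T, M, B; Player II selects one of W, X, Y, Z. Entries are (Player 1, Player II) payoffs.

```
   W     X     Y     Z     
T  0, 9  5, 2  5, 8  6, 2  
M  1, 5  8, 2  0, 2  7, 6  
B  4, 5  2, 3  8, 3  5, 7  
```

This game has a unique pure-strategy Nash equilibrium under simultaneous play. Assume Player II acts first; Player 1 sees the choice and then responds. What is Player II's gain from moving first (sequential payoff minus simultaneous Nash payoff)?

0

Work backward from Player 1's decision.
- W: BR = B, leader payoff 5.
- X: BR = M, leader payoff 2.
- Y: BR = B, leader payoff 3.
- Z: BR = M, leader payoff 6.
Maximizing over 5, 2, 3, 6, Player II chooses Z. Subgame-perfect outcome: (M, Z) with payoffs (7, 6).
For the simultaneous game, intersect best replies.
Player 1's best replies: W→B; X→M; Y→B; Z→M.
Player II's best replies: T→W; M→Z; B→Z.
Only (M, Z) has each player best-responding; Nash payoffs (7, 6).
Player II's commitment gain: 6 − 6 = 0.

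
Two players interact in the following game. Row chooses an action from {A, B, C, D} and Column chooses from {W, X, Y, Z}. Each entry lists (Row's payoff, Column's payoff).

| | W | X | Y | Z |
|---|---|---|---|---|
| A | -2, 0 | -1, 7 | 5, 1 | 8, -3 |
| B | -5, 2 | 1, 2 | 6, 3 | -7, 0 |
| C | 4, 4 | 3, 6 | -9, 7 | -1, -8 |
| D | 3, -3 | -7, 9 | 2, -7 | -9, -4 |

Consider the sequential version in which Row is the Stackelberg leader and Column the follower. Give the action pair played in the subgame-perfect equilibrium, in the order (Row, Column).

Solve by backward induction (Row leads).
- A → Column plays X (best of 0, 7, 1, -3); Row gets -1.
- B → Column plays Y (best of 2, 2, 3, 0); Row gets 6.
- C → Column plays Y (best of 4, 6, 7, -8); Row gets -9.
- D → Column plays X (best of -3, 9, -7, -4); Row gets -7.
Maximizing over -1, 6, -9, -7, Row chooses B. Subgame-perfect outcome: (B, Y) with payoffs (6, 3).

(B, Y)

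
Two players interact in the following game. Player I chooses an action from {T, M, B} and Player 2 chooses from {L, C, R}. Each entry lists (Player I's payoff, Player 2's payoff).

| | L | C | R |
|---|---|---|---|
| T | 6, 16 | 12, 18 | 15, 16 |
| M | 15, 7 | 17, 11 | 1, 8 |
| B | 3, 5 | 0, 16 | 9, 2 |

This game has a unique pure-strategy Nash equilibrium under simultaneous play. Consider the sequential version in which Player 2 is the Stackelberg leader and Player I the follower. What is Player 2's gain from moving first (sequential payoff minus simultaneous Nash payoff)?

5

Solve by backward induction (Player 2 leads).
- L: Player I compares 6, 15, 3 and picks M; Player 2 would get 7.
- C: Player I compares 12, 17, 0 and picks M; Player 2 would get 11.
- R: Player I compares 15, 1, 9 and picks T; Player 2 would get 16.
Player 2's induced payoffs are 7, 11, 16, so Player 2 commits to R. Subgame-perfect outcome: (T, R) with payoffs (15, 16).
Now find the simultaneous Nash equilibrium.
Player I's best replies: L→M; C→M; R→T.
Player 2's best replies: T→C; M→C; B→C.
Only (M, C) has each player best-responding; Nash payoffs (17, 11).
Player 2's commitment gain: 16 − 11 = 5.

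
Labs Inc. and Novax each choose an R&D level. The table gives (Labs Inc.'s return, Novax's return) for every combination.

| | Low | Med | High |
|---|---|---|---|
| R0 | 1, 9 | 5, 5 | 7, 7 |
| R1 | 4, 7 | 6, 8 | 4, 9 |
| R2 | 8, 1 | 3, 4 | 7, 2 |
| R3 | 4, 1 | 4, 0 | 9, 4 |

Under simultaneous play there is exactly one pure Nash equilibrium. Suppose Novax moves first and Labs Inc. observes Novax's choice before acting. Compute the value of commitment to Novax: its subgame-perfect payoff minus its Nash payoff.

Solve by backward induction (Novax leads).
- Low: BR = R2, leader payoff 1.
- Med: BR = R1, leader payoff 8.
- High: BR = R3, leader payoff 4.
Maximizing over 1, 8, 4, Novax chooses Med. Subgame-perfect outcome: (R1, Med) with payoffs (6, 8).
Under simultaneous play:
Labs Inc.'s best replies: Low→R2; Med→R1; High→R3.
Novax's best replies: R0→Low; R1→High; R2→Med; R3→High.
The unique mutual best reply is (R3, High), giving (9, 4).
Novax's commitment gain: 8 − 4 = 4.

4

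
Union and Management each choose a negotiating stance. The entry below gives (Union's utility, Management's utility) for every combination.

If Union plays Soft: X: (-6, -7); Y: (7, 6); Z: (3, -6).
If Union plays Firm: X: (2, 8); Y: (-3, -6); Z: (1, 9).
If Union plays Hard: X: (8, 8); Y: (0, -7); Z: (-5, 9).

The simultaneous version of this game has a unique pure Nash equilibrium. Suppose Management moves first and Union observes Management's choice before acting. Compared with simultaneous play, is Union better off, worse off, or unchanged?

better off

Backward induction with Management moving first.
- X: Union compares -6, 2, 8 and picks Hard; Management would get 8.
- Y: Union compares 7, -3, 0 and picks Soft; Management would get 6.
- Z: Union compares 3, 1, -5 and picks Soft; Management would get -6.
Among 8, 6, -6, the best is 8 at X. Subgame-perfect outcome: (Hard, X) with payoffs (8, 8).
Now find the simultaneous Nash equilibrium.
Union's best replies: X→Hard; Y→Soft; Z→Soft.
Management's best replies: Soft→Y; Firm→Z; Hard→Z.
The unique mutual best reply is (Soft, Y), giving (7, 6).
Union earns 8 sequentially versus 7 at the Nash outcome: better off.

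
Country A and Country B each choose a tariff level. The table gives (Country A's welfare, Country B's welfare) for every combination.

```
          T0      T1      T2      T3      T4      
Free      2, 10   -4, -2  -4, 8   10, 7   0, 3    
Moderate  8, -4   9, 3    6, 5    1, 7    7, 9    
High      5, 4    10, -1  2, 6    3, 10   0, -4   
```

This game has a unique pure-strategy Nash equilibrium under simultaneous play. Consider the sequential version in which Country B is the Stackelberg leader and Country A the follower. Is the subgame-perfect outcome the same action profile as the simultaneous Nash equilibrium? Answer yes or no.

Backward induction with Country B moving first.
- T0: Country A compares 2, 8, 5 and picks Moderate; Country B would get -4.
- T1: Country A compares -4, 9, 10 and picks High; Country B would get -1.
- T2: Country A compares -4, 6, 2 and picks Moderate; Country B would get 5.
- T3: Country A compares 10, 1, 3 and picks Free; Country B would get 7.
- T4: Country A compares 0, 7, 0 and picks Moderate; Country B would get 9.
Maximizing over -4, -1, 5, 7, 9, Country B chooses T4. Subgame-perfect outcome: (Moderate, T4) with payoffs (7, 9).
For the simultaneous game, intersect best replies.
Country A's best replies: T0→Moderate; T1→High; T2→Moderate; T3→Free; T4→Moderate.
Country B's best replies: Free→T0; Moderate→T4; High→T3.
Only (Moderate, T4) has each player best-responding; Nash payoffs (7, 9).
Sequential outcome (Moderate, T4) coincides with the Nash profile (Moderate, T4).

yes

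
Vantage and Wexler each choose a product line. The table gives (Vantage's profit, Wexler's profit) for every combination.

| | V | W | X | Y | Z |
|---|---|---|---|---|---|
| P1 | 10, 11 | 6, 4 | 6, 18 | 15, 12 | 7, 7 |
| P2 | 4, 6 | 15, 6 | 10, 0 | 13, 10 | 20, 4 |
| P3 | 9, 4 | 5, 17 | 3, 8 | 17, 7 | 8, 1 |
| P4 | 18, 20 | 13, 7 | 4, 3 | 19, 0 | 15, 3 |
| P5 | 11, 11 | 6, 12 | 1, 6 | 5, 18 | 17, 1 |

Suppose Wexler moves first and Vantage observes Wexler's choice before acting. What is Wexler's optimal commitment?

V

Work backward from Vantage's decision.
- V → Vantage plays P4 (best of 10, 4, 9, 18, 11); Wexler gets 20.
- W → Vantage plays P2 (best of 6, 15, 5, 13, 6); Wexler gets 6.
- X → Vantage plays P2 (best of 6, 10, 3, 4, 1); Wexler gets 0.
- Y → Vantage plays P4 (best of 15, 13, 17, 19, 5); Wexler gets 0.
- Z → Vantage plays P2 (best of 7, 20, 8, 15, 17); Wexler gets 4.
Wexler's induced payoffs are 20, 6, 0, 0, 4, so Wexler commits to V. Subgame-perfect outcome: (P4, V) with payoffs (18, 20).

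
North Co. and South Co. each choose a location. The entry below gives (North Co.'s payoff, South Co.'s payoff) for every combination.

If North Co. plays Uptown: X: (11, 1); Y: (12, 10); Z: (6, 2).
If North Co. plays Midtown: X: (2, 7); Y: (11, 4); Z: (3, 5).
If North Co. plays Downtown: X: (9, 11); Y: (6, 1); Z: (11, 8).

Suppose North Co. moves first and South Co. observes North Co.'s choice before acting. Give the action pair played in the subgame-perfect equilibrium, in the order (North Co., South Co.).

Backward induction with North Co. moving first.
- Uptown: BR = Y, leader payoff 12.
- Midtown: BR = X, leader payoff 2.
- Downtown: BR = X, leader payoff 9.
North Co.'s induced payoffs are 12, 2, 9, so North Co. commits to Uptown. Subgame-perfect outcome: (Uptown, Y) with payoffs (12, 10).

(Uptown, Y)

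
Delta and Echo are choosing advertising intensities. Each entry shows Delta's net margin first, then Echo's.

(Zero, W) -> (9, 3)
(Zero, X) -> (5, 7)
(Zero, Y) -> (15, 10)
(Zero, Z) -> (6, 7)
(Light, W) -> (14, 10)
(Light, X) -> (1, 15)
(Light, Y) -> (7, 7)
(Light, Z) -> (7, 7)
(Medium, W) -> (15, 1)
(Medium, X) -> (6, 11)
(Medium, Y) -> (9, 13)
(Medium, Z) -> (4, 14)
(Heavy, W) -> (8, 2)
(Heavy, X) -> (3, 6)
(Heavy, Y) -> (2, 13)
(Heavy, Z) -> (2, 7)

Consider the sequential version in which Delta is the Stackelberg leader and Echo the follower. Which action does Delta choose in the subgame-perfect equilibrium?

Zero

Solve by backward induction (Delta leads).
- Zero → Echo plays Y (best of 3, 7, 10, 7); Delta gets 15.
- Light → Echo plays X (best of 10, 15, 7, 7); Delta gets 1.
- Medium → Echo plays Z (best of 1, 11, 13, 14); Delta gets 4.
- Heavy → Echo plays Y (best of 2, 6, 13, 7); Delta gets 2.
Maximizing over 15, 1, 4, 2, Delta chooses Zero. Subgame-perfect outcome: (Zero, Y) with payoffs (15, 10).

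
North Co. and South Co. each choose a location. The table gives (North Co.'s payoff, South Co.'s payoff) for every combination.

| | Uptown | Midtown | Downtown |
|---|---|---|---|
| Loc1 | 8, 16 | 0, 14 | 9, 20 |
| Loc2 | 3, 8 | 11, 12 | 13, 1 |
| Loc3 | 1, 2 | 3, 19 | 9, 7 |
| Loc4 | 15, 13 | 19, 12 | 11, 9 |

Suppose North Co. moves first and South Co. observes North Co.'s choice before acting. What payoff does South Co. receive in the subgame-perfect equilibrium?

South Co. best-responds to each possible North Co. move:
- Loc1: South Co. compares 16, 14, 20 and picks Downtown; North Co. would get 9.
- Loc2: South Co. compares 8, 12, 1 and picks Midtown; North Co. would get 11.
- Loc3: South Co. compares 2, 19, 7 and picks Midtown; North Co. would get 3.
- Loc4: South Co. compares 13, 12, 9 and picks Uptown; North Co. would get 15.
Among 9, 11, 3, 15, the best is 15 at Loc4. Subgame-perfect outcome: (Loc4, Uptown) with payoffs (15, 13).

13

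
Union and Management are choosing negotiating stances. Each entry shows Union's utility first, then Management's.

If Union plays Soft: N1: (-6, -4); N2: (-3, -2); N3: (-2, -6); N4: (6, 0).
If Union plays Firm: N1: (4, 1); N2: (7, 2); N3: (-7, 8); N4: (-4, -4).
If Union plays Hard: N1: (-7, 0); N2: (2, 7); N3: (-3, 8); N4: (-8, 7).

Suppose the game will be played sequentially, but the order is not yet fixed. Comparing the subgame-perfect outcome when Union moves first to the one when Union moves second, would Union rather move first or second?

If Union leads: Management's best replies are Soft→N4, Firm→N3, Hard→N3; Union's induced payoffs 6, -7, -3; outcome (Soft, N4), payoffs (6, 0).
If Management leads: Union's best replies are N1→Firm, N2→Firm, N3→Soft, N4→Soft; Management's induced payoffs 1, 2, -6, 0; outcome (Firm, N2), payoffs (7, 2).
Union gets 6 moving first and 7 moving second, so Union prefers to move second.

second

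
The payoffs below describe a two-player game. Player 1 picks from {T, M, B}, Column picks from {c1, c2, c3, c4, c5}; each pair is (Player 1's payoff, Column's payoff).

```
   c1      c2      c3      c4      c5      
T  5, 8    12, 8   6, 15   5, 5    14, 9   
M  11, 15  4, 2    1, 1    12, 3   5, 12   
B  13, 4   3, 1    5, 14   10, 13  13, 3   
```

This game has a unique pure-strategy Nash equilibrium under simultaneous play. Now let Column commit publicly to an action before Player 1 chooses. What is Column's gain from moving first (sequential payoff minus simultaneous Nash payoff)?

0

Work backward from Player 1's decision.
- c1 → Player 1 plays B (best of 5, 11, 13); Column gets 4.
- c2 → Player 1 plays T (best of 12, 4, 3); Column gets 8.
- c3 → Player 1 plays T (best of 6, 1, 5); Column gets 15.
- c4 → Player 1 plays M (best of 5, 12, 10); Column gets 3.
- c5 → Player 1 plays T (best of 14, 5, 13); Column gets 9.
Among 4, 8, 15, 3, 9, the best is 15 at c3. Subgame-perfect outcome: (T, c3) with payoffs (6, 15).
For the simultaneous game, intersect best replies.
Player 1's best replies: c1→B; c2→T; c3→T; c4→M; c5→T.
Column's best replies: T→c3; M→c1; B→c3.
Only (T, c3) has each player best-responding; Nash payoffs (6, 15).
Column's commitment gain: 15 − 15 = 0.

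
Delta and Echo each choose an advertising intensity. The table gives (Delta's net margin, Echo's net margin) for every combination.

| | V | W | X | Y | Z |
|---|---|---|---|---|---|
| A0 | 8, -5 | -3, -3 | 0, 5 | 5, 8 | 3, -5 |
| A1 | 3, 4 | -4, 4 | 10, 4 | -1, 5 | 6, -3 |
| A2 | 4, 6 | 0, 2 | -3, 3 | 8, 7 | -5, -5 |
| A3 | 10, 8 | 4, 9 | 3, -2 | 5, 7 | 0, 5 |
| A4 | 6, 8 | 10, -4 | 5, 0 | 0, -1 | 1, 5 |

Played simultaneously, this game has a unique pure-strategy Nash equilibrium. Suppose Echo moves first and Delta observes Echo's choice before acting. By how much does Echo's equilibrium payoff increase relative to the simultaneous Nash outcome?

Backward induction with Echo moving first.
- V → Delta plays A3 (best of 8, 3, 4, 10, 6); Echo gets 8.
- W → Delta plays A4 (best of -3, -4, 0, 4, 10); Echo gets -4.
- X → Delta plays A1 (best of 0, 10, -3, 3, 5); Echo gets 4.
- Y → Delta plays A2 (best of 5, -1, 8, 5, 0); Echo gets 7.
- Z → Delta plays A1 (best of 3, 6, -5, 0, 1); Echo gets -3.
Echo's induced payoffs are 8, -4, 4, 7, -3, so Echo commits to V. Subgame-perfect outcome: (A3, V) with payoffs (10, 8).
For the simultaneous game, intersect best replies.
Delta's best replies: V→A3; W→A4; X→A1; Y→A2; Z→A1.
Echo's best replies: A0→Y; A1→Y; A2→Y; A3→W; A4→V.
Only (A2, Y) has each player best-responding; Nash payoffs (8, 7).
Echo's commitment gain: 8 − 7 = 1.

1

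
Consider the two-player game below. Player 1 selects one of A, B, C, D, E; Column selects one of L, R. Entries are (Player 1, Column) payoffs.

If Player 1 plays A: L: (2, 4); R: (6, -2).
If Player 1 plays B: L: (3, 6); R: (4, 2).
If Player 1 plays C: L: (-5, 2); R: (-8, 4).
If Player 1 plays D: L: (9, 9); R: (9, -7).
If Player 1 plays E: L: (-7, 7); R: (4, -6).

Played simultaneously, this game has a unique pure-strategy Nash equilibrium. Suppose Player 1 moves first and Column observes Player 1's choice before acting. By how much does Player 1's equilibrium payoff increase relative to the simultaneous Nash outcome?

0

Solve by backward induction (Player 1 leads).
- A: BR = L, leader payoff 2.
- B: BR = L, leader payoff 3.
- C: BR = R, leader payoff -8.
- D: BR = L, leader payoff 9.
- E: BR = L, leader payoff -7.
Among 2, 3, -8, 9, -7, the best is 9 at D. Subgame-perfect outcome: (D, L) with payoffs (9, 9).
Now find the simultaneous Nash equilibrium.
Player 1's best replies: L→D; R→D.
Column's best replies: A→L; B→L; C→R; D→L; E→L.
Only (D, L) has each player best-responding; Nash payoffs (9, 9).
Player 1's commitment gain: 9 − 9 = 0.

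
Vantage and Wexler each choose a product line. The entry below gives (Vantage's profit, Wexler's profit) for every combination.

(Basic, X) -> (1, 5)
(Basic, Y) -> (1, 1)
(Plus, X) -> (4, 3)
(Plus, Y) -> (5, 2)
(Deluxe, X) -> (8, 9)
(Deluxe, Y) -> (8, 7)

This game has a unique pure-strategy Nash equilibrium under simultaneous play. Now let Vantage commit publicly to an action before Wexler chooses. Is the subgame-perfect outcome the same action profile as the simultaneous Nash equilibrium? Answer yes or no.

Solve by backward induction (Vantage leads).
- Basic: BR = X, leader payoff 1.
- Plus: BR = X, leader payoff 4.
- Deluxe: BR = X, leader payoff 8.
Vantage's induced payoffs are 1, 4, 8, so Vantage commits to Deluxe. Subgame-perfect outcome: (Deluxe, X) with payoffs (8, 9).
Now find the simultaneous Nash equilibrium.
Vantage's best replies: X→Deluxe; Y→Deluxe.
Wexler's best replies: Basic→X; Plus→X; Deluxe→X.
Only (Deluxe, X) has each player best-responding; Nash payoffs (8, 9).
Sequential outcome (Deluxe, X) coincides with the Nash profile (Deluxe, X).

yes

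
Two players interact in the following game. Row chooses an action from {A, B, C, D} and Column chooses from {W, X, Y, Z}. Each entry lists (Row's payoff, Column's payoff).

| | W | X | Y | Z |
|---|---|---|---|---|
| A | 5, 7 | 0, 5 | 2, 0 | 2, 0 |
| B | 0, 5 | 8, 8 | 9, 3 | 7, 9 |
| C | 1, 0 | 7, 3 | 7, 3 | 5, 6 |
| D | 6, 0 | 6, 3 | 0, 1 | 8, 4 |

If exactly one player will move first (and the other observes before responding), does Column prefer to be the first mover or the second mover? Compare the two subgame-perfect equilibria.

If Row leads: Column's best replies are A→W, B→Z, C→Z, D→Z; Row's induced payoffs 5, 7, 5, 8; outcome (D, Z), payoffs (8, 4).
If Column leads: Row's best replies are W→D, X→B, Y→B, Z→D; Column's induced payoffs 0, 8, 3, 4; outcome (B, X), payoffs (8, 8).
Column gets 8 moving first and 4 moving second, so Column prefers to move first.

first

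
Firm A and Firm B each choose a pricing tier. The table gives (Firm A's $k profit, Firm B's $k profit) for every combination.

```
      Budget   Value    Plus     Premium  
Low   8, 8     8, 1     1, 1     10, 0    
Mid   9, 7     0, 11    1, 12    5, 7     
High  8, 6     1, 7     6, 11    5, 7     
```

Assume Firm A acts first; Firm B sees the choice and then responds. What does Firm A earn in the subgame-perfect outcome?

Firm B best-responds to each possible Firm A move:
- Low: Firm B compares 8, 1, 1, 0 and picks Budget; Firm A would get 8.
- Mid: Firm B compares 7, 11, 12, 7 and picks Plus; Firm A would get 1.
- High: Firm B compares 6, 7, 11, 7 and picks Plus; Firm A would get 6.
Among 8, 1, 6, the best is 8 at Low. Subgame-perfect outcome: (Low, Budget) with payoffs (8, 8).

8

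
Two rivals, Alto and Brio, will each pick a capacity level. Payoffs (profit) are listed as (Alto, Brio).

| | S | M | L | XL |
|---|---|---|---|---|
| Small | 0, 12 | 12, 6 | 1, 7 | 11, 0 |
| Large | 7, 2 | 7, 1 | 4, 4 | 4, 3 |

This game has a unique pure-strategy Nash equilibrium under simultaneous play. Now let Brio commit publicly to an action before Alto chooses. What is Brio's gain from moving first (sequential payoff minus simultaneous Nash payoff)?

Solve by backward induction (Brio leads).
- S: BR = Large, leader payoff 2.
- M: BR = Small, leader payoff 6.
- L: BR = Large, leader payoff 4.
- XL: BR = Small, leader payoff 0.
Maximizing over 2, 6, 4, 0, Brio chooses M. Subgame-perfect outcome: (Small, M) with payoffs (12, 6).
For the simultaneous game, intersect best replies.
Alto's best replies: S→Large; M→Small; L→Large; XL→Small.
Brio's best replies: Small→S; Large→L.
Only (Large, L) has each player best-responding; Nash payoffs (4, 4).
Brio's commitment gain: 6 − 4 = 2.

2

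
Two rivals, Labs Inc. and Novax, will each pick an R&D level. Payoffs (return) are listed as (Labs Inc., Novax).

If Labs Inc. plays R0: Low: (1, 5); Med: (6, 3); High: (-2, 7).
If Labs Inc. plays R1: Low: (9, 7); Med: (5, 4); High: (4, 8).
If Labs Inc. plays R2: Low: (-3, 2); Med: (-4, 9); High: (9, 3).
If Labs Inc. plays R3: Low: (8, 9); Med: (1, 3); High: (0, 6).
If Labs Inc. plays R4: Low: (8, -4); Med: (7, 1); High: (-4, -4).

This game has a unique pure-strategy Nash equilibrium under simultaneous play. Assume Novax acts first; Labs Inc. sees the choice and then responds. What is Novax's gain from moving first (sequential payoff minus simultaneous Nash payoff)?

6

Labs Inc. best-responds to each possible Novax move:
- Low → Labs Inc. plays R1 (best of 1, 9, -3, 8, 8); Novax gets 7.
- Med → Labs Inc. plays R4 (best of 6, 5, -4, 1, 7); Novax gets 1.
- High → Labs Inc. plays R2 (best of -2, 4, 9, 0, -4); Novax gets 3.
Novax's induced payoffs are 7, 1, 3, so Novax commits to Low. Subgame-perfect outcome: (R1, Low) with payoffs (9, 7).
Under simultaneous play:
Labs Inc.'s best replies: Low→R1; Med→R4; High→R2.
Novax's best replies: R0→High; R1→High; R2→Med; R3→Low; R4→Med.
Only (R4, Med) has each player best-responding; Nash payoffs (7, 1).
Novax's commitment gain: 7 − 1 = 6.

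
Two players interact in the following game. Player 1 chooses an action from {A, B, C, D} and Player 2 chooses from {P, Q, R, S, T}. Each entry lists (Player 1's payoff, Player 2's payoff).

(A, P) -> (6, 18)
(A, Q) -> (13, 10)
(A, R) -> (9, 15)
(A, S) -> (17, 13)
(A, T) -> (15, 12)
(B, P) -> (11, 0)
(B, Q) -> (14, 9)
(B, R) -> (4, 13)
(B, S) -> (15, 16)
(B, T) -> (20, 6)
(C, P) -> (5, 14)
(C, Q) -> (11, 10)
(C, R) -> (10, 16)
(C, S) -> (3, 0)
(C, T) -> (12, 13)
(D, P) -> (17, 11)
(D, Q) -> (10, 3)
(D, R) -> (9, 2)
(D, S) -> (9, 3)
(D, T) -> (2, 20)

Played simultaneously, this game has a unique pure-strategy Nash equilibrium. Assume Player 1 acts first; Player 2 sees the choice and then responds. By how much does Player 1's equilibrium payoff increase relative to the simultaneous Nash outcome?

5

Work backward from Player 2's decision.
- A: BR = P, leader payoff 6.
- B: BR = S, leader payoff 15.
- C: BR = R, leader payoff 10.
- D: BR = T, leader payoff 2.
Player 1's induced payoffs are 6, 15, 10, 2, so Player 1 commits to B. Subgame-perfect outcome: (B, S) with payoffs (15, 16).
Under simultaneous play:
Player 1's best replies: P→D; Q→B; R→C; S→A; T→B.
Player 2's best replies: A→P; B→S; C→R; D→T.
Only (C, R) has each player best-responding; Nash payoffs (10, 16).
Player 1's commitment gain: 15 − 10 = 5.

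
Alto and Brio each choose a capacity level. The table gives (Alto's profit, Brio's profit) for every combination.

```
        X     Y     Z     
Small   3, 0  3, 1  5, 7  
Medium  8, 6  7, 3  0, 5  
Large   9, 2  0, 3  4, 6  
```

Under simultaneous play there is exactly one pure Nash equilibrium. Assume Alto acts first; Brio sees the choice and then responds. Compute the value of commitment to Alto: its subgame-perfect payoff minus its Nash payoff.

Brio best-responds to each possible Alto move:
- Small: Brio compares 0, 1, 7 and picks Z; Alto would get 5.
- Medium: Brio compares 6, 3, 5 and picks X; Alto would get 8.
- Large: Brio compares 2, 3, 6 and picks Z; Alto would get 4.
Maximizing over 5, 8, 4, Alto chooses Medium. Subgame-perfect outcome: (Medium, X) with payoffs (8, 6).
Now find the simultaneous Nash equilibrium.
Alto's best replies: X→Large; Y→Medium; Z→Small.
Brio's best replies: Small→Z; Medium→X; Large→Z.
Only (Small, Z) has each player best-responding; Nash payoffs (5, 7).
Alto's commitment gain: 8 − 5 = 3.

3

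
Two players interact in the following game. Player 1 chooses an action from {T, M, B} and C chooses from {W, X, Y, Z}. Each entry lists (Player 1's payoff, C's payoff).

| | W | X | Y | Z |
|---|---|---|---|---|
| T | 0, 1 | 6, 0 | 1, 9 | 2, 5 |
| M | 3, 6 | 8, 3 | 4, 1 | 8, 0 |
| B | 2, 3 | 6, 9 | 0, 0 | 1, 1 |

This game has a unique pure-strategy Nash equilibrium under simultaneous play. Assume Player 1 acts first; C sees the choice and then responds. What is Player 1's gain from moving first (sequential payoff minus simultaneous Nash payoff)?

3

Solve by backward induction (Player 1 leads).
- T: BR = Y, leader payoff 1.
- M: BR = W, leader payoff 3.
- B: BR = X, leader payoff 6.
Player 1's induced payoffs are 1, 3, 6, so Player 1 commits to B. Subgame-perfect outcome: (B, X) with payoffs (6, 9).
Now find the simultaneous Nash equilibrium.
Player 1's best replies: W→M; X→M; Y→M; Z→M.
C's best replies: T→Y; M→W; B→X.
Only (M, W) has each player best-responding; Nash payoffs (3, 6).
Player 1's commitment gain: 6 − 3 = 3.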